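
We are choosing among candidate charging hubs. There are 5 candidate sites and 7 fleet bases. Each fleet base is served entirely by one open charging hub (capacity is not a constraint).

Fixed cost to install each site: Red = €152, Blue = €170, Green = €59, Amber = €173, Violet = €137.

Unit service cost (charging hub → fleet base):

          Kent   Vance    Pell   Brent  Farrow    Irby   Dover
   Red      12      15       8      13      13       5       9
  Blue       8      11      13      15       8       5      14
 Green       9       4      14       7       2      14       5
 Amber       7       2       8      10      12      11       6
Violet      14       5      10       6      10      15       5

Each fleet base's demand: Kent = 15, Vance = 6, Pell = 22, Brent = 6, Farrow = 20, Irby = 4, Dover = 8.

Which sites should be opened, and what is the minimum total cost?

For any fixed open set, each fleet base goes to its cheapest open site; total = fixed + service.
{Red, Green}: Kent→Green 9·15=135, Vance→Green 4·6=24, Pell→Red 8·22=176, Brent→Green 7·6=42, Farrow→Green 2·20=40, Irby→Red 5·4=20, Dover→Green 5·8=40. Service 477; fixed 211; total 688.
{Green, Amber}: Kent→Amber 7·15=105, Vance→Amber 2·6=12, Pell→Amber 8·22=176, Brent→Green 7·6=42, Farrow→Green 2·20=40, Irby→Amber 11·4=44, Dover→Green 5·8=40. Service 459; fixed 232; total 691.
{Green}: service 645 + fixed 59 = 704
{Red, Blue, Green, Amber, Violet}: service 429 + fixed 691 = 1120
No other subset beats 688.

Open Red and Green; minimum total cost 688.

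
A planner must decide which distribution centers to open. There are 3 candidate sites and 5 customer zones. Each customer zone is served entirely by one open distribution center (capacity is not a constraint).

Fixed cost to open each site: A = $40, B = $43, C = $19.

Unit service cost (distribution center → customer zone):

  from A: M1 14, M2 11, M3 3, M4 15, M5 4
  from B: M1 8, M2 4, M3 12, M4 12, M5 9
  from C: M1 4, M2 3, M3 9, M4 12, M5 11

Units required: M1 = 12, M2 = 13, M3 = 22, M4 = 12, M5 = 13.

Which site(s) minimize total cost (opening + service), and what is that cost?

For any fixed open set, each customer zone goes to its cheapest open site; total = fixed + service.
{A, C}: M1→C 4·12=48, M2→C 3·13=39, M3→A 3·22=66, M4→C 12·12=144, M5→A 4·13=52. Service 349; fixed 59; total 408.
{A, B, C}: service 349 + fixed 102 = 451
{A, B}: service 410 + fixed 83 = 493
{C}: service 572 + fixed 19 = 591
(All 7 nonempty subsets were checked; A and C is lowest.)

Open A and C; minimum total cost 408.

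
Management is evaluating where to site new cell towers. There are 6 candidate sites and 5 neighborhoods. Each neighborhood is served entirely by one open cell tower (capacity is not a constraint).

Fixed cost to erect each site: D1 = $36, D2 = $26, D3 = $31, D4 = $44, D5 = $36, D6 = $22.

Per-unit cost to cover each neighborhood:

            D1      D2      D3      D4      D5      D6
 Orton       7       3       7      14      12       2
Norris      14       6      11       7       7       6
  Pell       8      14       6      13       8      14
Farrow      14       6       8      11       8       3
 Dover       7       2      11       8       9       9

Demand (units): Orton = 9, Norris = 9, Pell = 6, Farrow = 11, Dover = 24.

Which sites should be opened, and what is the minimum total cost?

Open D2, D3 and D6; minimum total cost 268.

For any fixed open set, each neighborhood goes to its cheapest open site; total = fixed + service.
{D2, D3, D6}: Orton→D6 2·9=18, Norris→D2 6·9=54, Pell→D3 6·6=36, Farrow→D6 3·11=33, Dover→D2 2·24=48. Service 189; fixed 79; total 268.
{D1, D2, D6}: Orton→D6 2·9=18, Norris→D2 6·9=54, Pell→D1 8·6=48, Farrow→D6 3·11=33, Dover→D2 2·24=48. Service 201; fixed 84; total 285.
{D2, D5, D6}: service 201 + fixed 84 = 285
{D1, D2, D3, D4, D5, D6}: service 189 + fixed 195 = 384
No other subset beats 268.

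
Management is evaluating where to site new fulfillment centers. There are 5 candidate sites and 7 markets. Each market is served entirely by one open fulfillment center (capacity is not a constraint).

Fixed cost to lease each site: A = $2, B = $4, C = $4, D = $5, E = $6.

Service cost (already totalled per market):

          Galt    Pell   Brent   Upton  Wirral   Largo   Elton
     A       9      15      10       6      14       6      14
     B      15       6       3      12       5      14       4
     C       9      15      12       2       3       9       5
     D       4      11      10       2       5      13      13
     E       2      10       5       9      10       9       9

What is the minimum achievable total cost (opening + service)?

Minimum total cost: 41

For any fixed open set, each market goes to its cheapest open site; total = fixed + service.
{A, B, D}: Galt→D 4, Pell→B 6, Brent→B 3, Upton→D 2, Wirral→B 5, Largo→A 6, Elton→B 4. Service 30; fixed 11; total 41.
{A, B, C, E}: service 26 + fixed 16 = 42
{A, B, C}: Galt→A 9, Pell→B 6, Brent→B 3, Upton→C 2, Wirral→C 3, Largo→A 6, Elton→B 4. Service 33; fixed 10; total 43.
{A, B, C, D, E}: service 26 + fixed 21 = 47
No other subset beats 41.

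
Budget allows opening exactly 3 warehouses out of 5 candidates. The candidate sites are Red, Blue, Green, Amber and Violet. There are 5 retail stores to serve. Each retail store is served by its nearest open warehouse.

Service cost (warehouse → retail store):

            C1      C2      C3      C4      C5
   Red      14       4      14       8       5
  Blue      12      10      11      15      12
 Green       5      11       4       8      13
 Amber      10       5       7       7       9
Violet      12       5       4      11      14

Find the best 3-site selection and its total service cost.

With exactly 3 open, each retail store uses its cheapest among the chosen.
{Red, Green, Amber}: C1→Green 5, C2→Red 4, C3→Green 4, C4→Amber 7, C5→Red 5. Service cost 25.
{Red, Blue, Green}: service cost 26
{Red, Green, Violet}: service cost 26
Among all 10 size-3 choices, {Red, Green, Amber} is lowest.

Choose Red, Green and Amber; total service cost 25.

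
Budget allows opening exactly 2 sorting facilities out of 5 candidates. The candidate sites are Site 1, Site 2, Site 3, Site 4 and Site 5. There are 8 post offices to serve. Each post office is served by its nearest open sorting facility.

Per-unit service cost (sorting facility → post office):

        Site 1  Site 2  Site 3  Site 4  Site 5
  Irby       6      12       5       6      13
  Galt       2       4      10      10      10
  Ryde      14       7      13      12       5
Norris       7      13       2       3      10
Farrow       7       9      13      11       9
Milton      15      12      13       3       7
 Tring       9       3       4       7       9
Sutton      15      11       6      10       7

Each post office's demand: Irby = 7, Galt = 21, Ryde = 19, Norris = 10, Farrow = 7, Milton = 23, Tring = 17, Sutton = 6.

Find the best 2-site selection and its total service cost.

With exactly 2 open, each post office uses its cheapest among the chosen.
{Site 2, Site 4}: Irby→Site 4 6·7=42, Galt→Site 2 4·21=84, Ryde→Site 2 7·19=133, Norris→Site 4 3·10=30, Farrow→Site 2 9·7=63, Milton→Site 4 3·23=69, Tring→Site 2 3·17=51, Sutton→Site 4 10·6=60. Service cost 532.
{Site 1, Site 4}: service cost 639
{Site 1, Site 5}: service cost 654
Among all 10 size-2 choices, {Site 2, Site 4} is lowest.

Choose Site 2 and Site 4; total service cost 532.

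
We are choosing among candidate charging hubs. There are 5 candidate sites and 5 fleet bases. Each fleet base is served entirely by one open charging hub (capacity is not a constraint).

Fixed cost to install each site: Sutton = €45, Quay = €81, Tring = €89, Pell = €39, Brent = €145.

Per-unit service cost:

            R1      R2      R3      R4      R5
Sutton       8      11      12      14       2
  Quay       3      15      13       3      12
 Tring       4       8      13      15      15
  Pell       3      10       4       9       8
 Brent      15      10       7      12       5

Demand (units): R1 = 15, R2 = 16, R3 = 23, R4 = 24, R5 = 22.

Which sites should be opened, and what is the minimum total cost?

Open Sutton, Quay and Pell; minimum total cost 578.

For any fixed open set, each fleet base goes to its cheapest open site; total = fixed + service.
{Sutton, Quay, Pell}: R1→Quay 3·15=45, R2→Pell 10·16=160, R3→Pell 4·23=92, R4→Quay 3·24=72, R5→Sutton 2·22=44. Service 413; fixed 165; total 578.
{Sutton, Quay, Tring, Pell}: R1→Quay 3·15=45, R2→Tring 8·16=128, R3→Pell 4·23=92, R4→Quay 3·24=72, R5→Sutton 2·22=44. Service 381; fixed 254; total 635.
{Sutton, Pell}: R1→Pell 3·15=45, R2→Pell 10·16=160, R3→Pell 4·23=92, R4→Pell 9·24=216, R5→Sutton 2·22=44. Service 557; fixed 84; total 641.
{Sutton, Quay, Tring, Pell, Brent}: service 381 + fixed 399 = 780
No other subset beats 578.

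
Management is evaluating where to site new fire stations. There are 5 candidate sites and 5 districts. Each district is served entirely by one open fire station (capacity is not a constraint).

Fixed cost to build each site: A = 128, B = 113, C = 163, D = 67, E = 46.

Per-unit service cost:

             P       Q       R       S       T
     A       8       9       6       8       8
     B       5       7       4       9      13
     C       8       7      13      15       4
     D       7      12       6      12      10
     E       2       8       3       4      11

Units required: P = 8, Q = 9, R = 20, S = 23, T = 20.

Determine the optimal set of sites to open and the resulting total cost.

Open E only; minimum total cost 506.

For any fixed open set, each district goes to its cheapest open site; total = fixed + service.
{E}: P→E 2·8=16, Q→E 8·9=72, R→E 3·20=60, S→E 4·23=92, T→E 11·20=220. Service 460; fixed 46; total 506.
{C, E}: service 311 + fixed 209 = 520
{D, E}: service 440 + fixed 113 = 553
{A, B, C, D, E}: service 311 + fixed 517 = 828
No other subset beats 506.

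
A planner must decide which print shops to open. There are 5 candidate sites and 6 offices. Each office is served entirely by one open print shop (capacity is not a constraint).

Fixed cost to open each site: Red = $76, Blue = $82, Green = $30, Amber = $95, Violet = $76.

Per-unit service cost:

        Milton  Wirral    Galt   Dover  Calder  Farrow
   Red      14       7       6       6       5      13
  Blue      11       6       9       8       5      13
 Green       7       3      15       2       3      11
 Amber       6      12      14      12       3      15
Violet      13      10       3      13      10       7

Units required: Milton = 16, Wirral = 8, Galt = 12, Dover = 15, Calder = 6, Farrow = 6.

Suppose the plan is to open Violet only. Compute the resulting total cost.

Each office is assigned to its cheapest site among the open ones.
{Violet}: Milton→Violet 13·16=208, Wirral→Violet 10·8=80, Galt→Violet 3·12=36, Dover→Violet 13·15=195, Calder→Violet 10·6=60, Farrow→Violet 7·6=42. Service 621; fixed 76; total 697.

Total cost: 697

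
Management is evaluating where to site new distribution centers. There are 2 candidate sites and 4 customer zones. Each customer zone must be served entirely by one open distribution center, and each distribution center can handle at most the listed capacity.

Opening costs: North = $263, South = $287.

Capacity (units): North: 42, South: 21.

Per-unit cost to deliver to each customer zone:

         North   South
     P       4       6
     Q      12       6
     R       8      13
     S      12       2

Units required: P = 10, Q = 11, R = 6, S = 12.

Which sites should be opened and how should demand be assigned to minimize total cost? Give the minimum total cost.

Open {North}: P→North 4·10=40, Q→North 12·11=132, R→North 8·6=48, S→North 12·12=144.
Loads: North carries 39/42. Service 364; fixed 263; total 627.
Next best feasible plan costs 794.

Minimum total cost: 627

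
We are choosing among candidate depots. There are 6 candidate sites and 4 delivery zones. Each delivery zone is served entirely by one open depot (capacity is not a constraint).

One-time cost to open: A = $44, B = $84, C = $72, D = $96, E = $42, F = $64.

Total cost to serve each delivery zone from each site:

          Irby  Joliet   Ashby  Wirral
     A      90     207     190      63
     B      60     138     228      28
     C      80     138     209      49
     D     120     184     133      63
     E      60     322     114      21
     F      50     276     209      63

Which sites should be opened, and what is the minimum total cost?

Open C and E; minimum total cost 447.

For any fixed open set, each delivery zone goes to its cheapest open site; total = fixed + service.
{C, E}: Irby→E 60, Joliet→C 138, Ashby→E 114, Wirral→E 21. Service 333; fixed 114; total 447.
{B, E}: Irby→B 60, Joliet→B 138, Ashby→E 114, Wirral→E 21. Service 333; fixed 126; total 459.
{A, E}: Irby→E 60, Joliet→A 207, Ashby→E 114, Wirral→E 21. Service 402; fixed 86; total 488.
{A, B, C, D, E, F}: Irby→F 50, Joliet→B 138, Ashby→E 114, Wirral→E 21. Service 323; fixed 402; total 725.
No other subset beats 447.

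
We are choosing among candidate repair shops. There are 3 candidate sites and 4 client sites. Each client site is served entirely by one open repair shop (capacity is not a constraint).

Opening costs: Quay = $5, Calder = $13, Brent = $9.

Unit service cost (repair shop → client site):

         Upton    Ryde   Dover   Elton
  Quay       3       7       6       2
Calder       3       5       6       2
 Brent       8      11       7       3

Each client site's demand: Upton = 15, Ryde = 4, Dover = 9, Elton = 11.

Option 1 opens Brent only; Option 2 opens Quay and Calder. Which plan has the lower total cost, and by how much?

Option 1: {Brent}: Upton→Brent 8·15=120, Ryde→Brent 11·4=44, Dover→Brent 7·9=63, Elton→Brent 3·11=33. Service 260; fixed 9; total 269.
Option 2: {Quay, Calder}: Upton→Quay 3·15=45, Ryde→Calder 5·4=20, Dover→Quay 6·9=54, Elton→Quay 2·11=22. Service 141; fixed 18; total 159.
Difference: |269 − 159| = 110.

Option 2 is cheaper by 110.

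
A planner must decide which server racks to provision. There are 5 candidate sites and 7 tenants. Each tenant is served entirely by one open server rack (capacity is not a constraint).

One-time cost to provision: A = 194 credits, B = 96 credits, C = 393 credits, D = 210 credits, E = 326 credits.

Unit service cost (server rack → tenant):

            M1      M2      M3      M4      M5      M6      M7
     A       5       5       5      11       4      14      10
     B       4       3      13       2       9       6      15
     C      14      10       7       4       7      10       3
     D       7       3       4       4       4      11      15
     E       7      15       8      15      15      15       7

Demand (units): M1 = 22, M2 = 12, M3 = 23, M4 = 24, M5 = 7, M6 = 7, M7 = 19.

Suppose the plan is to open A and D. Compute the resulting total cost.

Each tenant is assigned to its cheapest site among the open ones.
{A, D}: M1→A 5·22=110, M2→D 3·12=36, M3→D 4·23=92, M4→D 4·24=96, M5→A 4·7=28, M6→D 11·7=77, M7→A 10·19=190. Service 629; fixed 404; total 1033.

Total cost: 1033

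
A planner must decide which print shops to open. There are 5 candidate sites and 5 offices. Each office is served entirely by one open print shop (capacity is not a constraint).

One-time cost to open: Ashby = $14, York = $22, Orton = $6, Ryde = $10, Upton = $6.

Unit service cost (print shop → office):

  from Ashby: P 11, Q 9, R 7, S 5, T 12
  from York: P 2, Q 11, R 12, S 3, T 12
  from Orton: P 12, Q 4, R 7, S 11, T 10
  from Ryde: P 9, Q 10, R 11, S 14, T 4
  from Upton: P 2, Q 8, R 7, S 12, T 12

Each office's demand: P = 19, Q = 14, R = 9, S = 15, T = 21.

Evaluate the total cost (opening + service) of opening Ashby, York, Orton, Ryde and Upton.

Each office is assigned to its cheapest site among the open ones.
{Ashby, York, Orton, Ryde, Upton}: P→York 2·19=38, Q→Orton 4·14=56, R→Ashby 7·9=63, S→York 3·15=45, T→Ryde 4·21=84. Service 286; fixed 58; total 344.

Total cost: 344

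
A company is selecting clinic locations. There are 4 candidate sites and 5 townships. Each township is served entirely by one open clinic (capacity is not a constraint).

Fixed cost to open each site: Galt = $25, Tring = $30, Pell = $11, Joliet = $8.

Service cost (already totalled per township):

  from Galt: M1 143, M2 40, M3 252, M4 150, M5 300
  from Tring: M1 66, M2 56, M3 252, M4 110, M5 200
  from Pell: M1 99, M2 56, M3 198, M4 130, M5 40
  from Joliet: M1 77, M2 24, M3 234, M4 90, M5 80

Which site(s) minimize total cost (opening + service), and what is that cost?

For any fixed open set, each township goes to its cheapest open site; total = fixed + service.
{Pell, Joliet}: M1→Joliet 77, M2→Joliet 24, M3→Pell 198, M4→Joliet 90, M5→Pell 40. Service 429; fixed 19; total 448.
{Tring, Pell, Joliet}: M1→Tring 66, M2→Joliet 24, M3→Pell 198, M4→Joliet 90, M5→Pell 40. Service 418; fixed 49; total 467.
{Galt, Pell, Joliet}: service 429 + fixed 44 = 473
{Galt, Tring, Pell, Joliet}: M1→Tring 66, M2→Joliet 24, M3→Pell 198, M4→Joliet 90, M5→Pell 40. Service 418; fixed 74; total 492.
No other subset beats 448.

Open Pell and Joliet; minimum total cost 448.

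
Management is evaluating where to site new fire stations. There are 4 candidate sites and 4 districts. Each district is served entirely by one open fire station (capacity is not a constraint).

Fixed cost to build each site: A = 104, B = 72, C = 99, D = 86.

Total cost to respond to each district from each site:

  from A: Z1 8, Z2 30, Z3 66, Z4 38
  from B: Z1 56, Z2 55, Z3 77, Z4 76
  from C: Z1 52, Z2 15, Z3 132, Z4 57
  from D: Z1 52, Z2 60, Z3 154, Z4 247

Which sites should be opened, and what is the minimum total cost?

For any fixed open set, each district goes to its cheapest open site; total = fixed + service.
{A}: Z1→A 8, Z2→A 30, Z3→A 66, Z4→A 38. Service 142; fixed 104; total 246.
{A, B}: Z1→A 8, Z2→A 30, Z3→A 66, Z4→A 38. Service 142; fixed 176; total 318.
{A, C}: service 127 + fixed 203 = 330
{A, B, C, D}: service 127 + fixed 361 = 488
No other subset beats 246.

Open A only; minimum total cost 246.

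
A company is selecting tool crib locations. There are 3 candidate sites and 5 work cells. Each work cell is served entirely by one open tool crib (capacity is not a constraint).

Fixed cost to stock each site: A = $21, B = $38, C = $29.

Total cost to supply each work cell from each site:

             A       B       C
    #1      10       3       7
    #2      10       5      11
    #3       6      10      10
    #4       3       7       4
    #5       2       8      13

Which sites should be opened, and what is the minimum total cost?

For any fixed open set, each work cell goes to its cheapest open site; total = fixed + service.
{A}: #1→A 10, #2→A 10, #3→A 6, #4→A 3, #5→A 2. Service 31; fixed 21; total 52.
{B}: service 33 + fixed 38 = 71
{C}: #1→C 7, #2→C 11, #3→C 10, #4→C 4, #5→C 13. Service 45; fixed 29; total 74.
{A, B, C}: service 19 + fixed 88 = 107
No other subset beats 52.

Open A only; minimum total cost 52.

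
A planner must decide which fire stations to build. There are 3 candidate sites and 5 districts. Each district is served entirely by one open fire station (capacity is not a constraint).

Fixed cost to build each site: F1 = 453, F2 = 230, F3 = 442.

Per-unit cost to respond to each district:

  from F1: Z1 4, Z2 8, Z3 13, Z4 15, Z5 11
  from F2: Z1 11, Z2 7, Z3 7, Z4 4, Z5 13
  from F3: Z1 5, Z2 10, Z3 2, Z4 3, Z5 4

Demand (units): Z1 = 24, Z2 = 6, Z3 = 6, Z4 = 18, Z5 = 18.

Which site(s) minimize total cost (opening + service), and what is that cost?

Open F3 only; minimum total cost 760.

For any fixed open set, each district goes to its cheapest open site; total = fixed + service.
{F3}: Z1→F3 5·24=120, Z2→F3 10·6=60, Z3→F3 2·6=12, Z4→F3 3·18=54, Z5→F3 4·18=72. Service 318; fixed 442; total 760.
{F2}: service 654 + fixed 230 = 884
{F2, F3}: service 300 + fixed 672 = 972
{F1, F2, F3}: service 276 + fixed 1125 = 1401
(All 7 nonempty subsets were checked; F3 only is lowest.)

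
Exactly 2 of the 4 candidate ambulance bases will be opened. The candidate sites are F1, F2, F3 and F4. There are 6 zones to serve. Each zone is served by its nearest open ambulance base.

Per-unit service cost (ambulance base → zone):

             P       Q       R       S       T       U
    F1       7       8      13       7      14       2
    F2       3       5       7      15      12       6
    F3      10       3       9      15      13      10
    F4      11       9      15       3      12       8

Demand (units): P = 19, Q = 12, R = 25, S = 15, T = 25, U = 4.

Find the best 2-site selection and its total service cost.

With exactly 2 open, each zone uses its cheapest among the chosen.
{F2, F4}: P→F2 3·19=57, Q→F2 5·12=60, R→F2 7·25=175, S→F4 3·15=45, T→F2 12·25=300, U→F2 6·4=24. Service cost 661.
{F1, F2}: service cost 705
{F2, F3}: service cost 817
Among all 6 size-2 choices, {F2, F4} is lowest.

Choose F2 and F4; total service cost 661.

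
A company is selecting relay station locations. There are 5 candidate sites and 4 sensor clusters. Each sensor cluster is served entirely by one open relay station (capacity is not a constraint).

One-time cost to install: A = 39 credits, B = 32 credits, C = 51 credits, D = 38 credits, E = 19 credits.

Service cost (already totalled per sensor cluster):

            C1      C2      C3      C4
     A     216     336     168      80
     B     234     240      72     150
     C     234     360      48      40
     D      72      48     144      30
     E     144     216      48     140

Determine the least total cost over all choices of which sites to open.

Minimum total cost: 255

For any fixed open set, each sensor cluster goes to its cheapest open site; total = fixed + service.
{D, E}: C1→D 72, C2→D 48, C3→E 48, C4→D 30. Service 198; fixed 57; total 255.
{B, D, E}: C1→D 72, C2→D 48, C3→E 48, C4→D 30. Service 198; fixed 89; total 287.
{C, D}: service 198 + fixed 89 = 287
{A, B, C, D, E}: C1→D 72, C2→D 48, C3→C 48, C4→D 30. Service 198; fixed 179; total 377.
No other subset beats 255.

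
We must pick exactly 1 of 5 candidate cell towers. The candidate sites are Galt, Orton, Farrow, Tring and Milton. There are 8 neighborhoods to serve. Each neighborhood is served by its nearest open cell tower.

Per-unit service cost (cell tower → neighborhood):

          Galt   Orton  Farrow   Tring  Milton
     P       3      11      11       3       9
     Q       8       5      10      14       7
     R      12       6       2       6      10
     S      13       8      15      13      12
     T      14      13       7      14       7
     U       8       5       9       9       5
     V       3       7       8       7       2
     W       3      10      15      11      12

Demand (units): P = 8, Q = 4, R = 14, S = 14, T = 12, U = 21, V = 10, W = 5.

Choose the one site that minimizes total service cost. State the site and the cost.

Choose Milton only; total service cost 677.

With exactly 1 open, each neighborhood uses its cheapest among the chosen.
{Milton}: P→Milton 9·8=72, Q→Milton 7·4=28, R→Milton 10·14=140, S→Milton 12·14=168, T→Milton 7·12=84, U→Milton 5·21=105, V→Milton 2·10=20, W→Milton 12·5=60. Service cost 677.
{Orton}: service cost 685
{Galt}: service cost 787
Among all 5 size-1 choices, {Milton} is lowest.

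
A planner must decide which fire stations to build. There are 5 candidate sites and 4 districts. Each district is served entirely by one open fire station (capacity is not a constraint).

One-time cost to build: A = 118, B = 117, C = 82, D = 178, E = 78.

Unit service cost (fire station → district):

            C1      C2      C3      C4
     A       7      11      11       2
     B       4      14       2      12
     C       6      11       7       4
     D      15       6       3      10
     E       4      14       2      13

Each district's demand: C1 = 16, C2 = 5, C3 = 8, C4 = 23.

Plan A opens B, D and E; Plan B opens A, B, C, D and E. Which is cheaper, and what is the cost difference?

Plan A: {B, D, E}: C1→B 4·16=64, C2→D 6·5=30, C3→B 2·8=16, C4→D 10·23=230. Service 340; fixed 373; total 713.
Plan B: {A, B, C, D, E}: C1→B 4·16=64, C2→D 6·5=30, C3→B 2·8=16, C4→A 2·23=46. Service 156; fixed 573; total 729.
Difference: |713 − 729| = 16.

Plan A is cheaper by 16.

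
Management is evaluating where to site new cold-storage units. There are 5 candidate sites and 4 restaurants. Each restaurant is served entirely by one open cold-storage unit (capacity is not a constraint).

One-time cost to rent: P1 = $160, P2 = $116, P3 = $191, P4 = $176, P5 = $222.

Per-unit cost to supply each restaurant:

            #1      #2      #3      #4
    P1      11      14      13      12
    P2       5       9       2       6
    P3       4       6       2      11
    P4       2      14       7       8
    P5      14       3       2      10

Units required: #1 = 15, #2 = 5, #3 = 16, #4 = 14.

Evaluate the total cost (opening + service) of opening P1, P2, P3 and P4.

Each restaurant is assigned to its cheapest site among the open ones.
{P1, P2, P3, P4}: #1→P4 2·15=30, #2→P3 6·5=30, #3→P2 2·16=32, #4→P2 6·14=84. Service 176; fixed 643; total 819.

Total cost: 819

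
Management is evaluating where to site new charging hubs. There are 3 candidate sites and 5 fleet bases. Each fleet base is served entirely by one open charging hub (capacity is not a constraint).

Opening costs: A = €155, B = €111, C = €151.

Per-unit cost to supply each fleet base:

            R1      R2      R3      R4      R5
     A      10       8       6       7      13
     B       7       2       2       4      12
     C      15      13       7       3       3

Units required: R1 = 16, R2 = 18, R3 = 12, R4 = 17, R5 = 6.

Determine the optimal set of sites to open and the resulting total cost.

Open B only; minimum total cost 423.

For any fixed open set, each fleet base goes to its cheapest open site; total = fixed + service.
{B}: R1→B 7·16=112, R2→B 2·18=36, R3→B 2·12=24, R4→B 4·17=68, R5→B 12·6=72. Service 312; fixed 111; total 423.
{B, C}: service 241 + fixed 262 = 503
{A, B}: R1→B 7·16=112, R2→B 2·18=36, R3→B 2·12=24, R4→B 4·17=68, R5→B 12·6=72. Service 312; fixed 266; total 578.
{A, B, C}: service 241 + fixed 417 = 658
No other subset beats 423.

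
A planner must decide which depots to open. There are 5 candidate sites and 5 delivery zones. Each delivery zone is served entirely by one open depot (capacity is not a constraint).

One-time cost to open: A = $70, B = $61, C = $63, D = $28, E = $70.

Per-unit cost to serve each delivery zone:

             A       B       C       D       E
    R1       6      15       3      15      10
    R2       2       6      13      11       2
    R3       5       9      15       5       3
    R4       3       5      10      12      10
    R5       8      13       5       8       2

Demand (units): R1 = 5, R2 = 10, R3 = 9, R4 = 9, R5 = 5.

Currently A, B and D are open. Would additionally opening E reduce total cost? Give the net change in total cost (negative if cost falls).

Current service cost with {A, B, D}: 162.
Adding E: each delivery zone re-picks its cheapest; new service cost 114, saving 48.
Extra fixed cost: 70. Net change = 70 − 48 = 22.
(Totals: 321 → 343.)

No — net change +22 (cost rises by 22).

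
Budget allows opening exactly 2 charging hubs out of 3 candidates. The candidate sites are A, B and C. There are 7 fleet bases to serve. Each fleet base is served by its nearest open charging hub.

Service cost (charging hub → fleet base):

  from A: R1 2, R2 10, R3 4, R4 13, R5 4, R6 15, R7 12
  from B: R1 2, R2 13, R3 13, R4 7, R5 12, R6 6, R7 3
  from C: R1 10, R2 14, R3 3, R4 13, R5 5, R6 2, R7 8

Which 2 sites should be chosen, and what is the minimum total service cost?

With exactly 2 open, each fleet base uses its cheapest among the chosen.
{B, C}: R1→B 2, R2→B 13, R3→C 3, R4→B 7, R5→C 5, R6→C 2, R7→B 3. Service cost 35.
{A, B}: service cost 36
{A, C}: service cost 42
Among all 3 size-2 choices, {B, C} is lowest.

Choose B and C; total service cost 35.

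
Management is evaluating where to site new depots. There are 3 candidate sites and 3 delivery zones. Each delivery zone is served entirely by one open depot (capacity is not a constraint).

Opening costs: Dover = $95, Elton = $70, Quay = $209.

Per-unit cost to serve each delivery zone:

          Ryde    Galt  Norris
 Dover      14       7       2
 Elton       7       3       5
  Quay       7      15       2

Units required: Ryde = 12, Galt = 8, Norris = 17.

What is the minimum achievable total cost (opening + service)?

Minimum total cost: 263

For any fixed open set, each delivery zone goes to its cheapest open site; total = fixed + service.
{Elton}: Ryde→Elton 7·12=84, Galt→Elton 3·8=24, Norris→Elton 5·17=85. Service 193; fixed 70; total 263.
{Dover, Elton}: service 142 + fixed 165 = 307
{Dover}: service 258 + fixed 95 = 353
{Dover, Elton, Quay}: service 142 + fixed 374 = 516
No other subset beats 263.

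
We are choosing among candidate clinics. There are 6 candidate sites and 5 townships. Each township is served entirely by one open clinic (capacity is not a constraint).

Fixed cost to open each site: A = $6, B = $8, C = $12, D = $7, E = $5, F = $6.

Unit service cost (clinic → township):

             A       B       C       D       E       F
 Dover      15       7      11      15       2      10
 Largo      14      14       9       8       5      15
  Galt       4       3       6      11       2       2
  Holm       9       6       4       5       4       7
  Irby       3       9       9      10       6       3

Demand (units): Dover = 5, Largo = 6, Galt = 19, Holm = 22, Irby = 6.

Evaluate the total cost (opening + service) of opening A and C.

Each township is assigned to its cheapest site among the open ones.
{A, C}: Dover→C 11·5=55, Largo→C 9·6=54, Galt→A 4·19=76, Holm→C 4·22=88, Irby→A 3·6=18. Service 291; fixed 18; total 309.

Total cost: 309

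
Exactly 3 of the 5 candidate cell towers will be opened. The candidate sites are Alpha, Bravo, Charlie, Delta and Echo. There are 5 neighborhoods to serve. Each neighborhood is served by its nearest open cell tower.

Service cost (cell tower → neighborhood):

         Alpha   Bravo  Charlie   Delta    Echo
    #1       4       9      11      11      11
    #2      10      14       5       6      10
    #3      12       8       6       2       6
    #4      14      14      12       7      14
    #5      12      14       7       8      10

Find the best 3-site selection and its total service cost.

Choose Alpha, Charlie and Delta; total service cost 25.

With exactly 3 open, each neighborhood uses its cheapest among the chosen.
{Alpha, Charlie, Delta}: #1→Alpha 4, #2→Charlie 5, #3→Delta 2, #4→Delta 7, #5→Charlie 7. Service cost 25.
{Alpha, Bravo, Delta}: service cost 27
{Alpha, Delta, Echo}: service cost 27
Among all 10 size-3 choices, {Alpha, Charlie, Delta} is lowest.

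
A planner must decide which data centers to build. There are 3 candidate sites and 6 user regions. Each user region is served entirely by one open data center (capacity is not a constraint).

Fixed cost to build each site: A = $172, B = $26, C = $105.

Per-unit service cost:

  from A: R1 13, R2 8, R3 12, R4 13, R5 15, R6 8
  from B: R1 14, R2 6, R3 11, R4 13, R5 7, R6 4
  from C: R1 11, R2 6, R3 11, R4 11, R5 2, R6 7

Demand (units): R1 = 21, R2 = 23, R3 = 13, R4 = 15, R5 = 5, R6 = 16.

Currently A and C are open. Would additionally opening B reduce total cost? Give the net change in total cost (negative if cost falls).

Current service cost with {A, C}: 799.
Adding B: each user region re-picks its cheapest; new service cost 751, saving 48.
Extra fixed cost: 26. Net change = 26 − 48 = -22.
(Totals: 1076 → 1054.)

Yes — net change −22 (cost falls by 22).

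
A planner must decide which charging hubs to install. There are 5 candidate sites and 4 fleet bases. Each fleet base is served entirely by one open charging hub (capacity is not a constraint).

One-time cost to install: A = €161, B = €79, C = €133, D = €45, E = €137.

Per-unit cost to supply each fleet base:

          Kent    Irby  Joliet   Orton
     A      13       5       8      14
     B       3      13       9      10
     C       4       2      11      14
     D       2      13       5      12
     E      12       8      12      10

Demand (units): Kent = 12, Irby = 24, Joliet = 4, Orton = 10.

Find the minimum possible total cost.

For any fixed open set, each fleet base goes to its cheapest open site; total = fixed + service.
{C, D}: Kent→D 2·12=24, Irby→C 2·24=48, Joliet→D 5·4=20, Orton→D 12·10=120. Service 212; fixed 178; total 390.
{C}: service 280 + fixed 133 = 413
{B, C}: service 220 + fixed 212 = 432
{A, B, C, D, E}: Kent→D 2·12=24, Irby→C 2·24=48, Joliet→D 5·4=20, Orton→B 10·10=100. Service 192; fixed 555; total 747.
No other subset beats 390.

Minimum total cost: 390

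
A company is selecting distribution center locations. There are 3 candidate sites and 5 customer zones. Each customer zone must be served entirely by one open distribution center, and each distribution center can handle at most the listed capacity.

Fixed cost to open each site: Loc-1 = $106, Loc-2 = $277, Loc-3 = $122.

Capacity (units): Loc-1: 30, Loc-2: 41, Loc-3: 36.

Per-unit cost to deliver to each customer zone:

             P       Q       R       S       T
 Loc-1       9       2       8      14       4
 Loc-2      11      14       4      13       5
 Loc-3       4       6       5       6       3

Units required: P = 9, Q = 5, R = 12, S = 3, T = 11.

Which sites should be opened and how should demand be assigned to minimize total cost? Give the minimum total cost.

Open {Loc-1, Loc-3}: P→Loc-3 4·9=36, Q→Loc-1 2·5=10, R→Loc-3 5·12=60, S→Loc-3 6·3=18, T→Loc-3 3·11=33.
Loads: Loc-1 carries 5/30, Loc-3 carries 35/36. Service 157; fixed 228; total 385.
Next best feasible plan costs 396.

Minimum total cost: 385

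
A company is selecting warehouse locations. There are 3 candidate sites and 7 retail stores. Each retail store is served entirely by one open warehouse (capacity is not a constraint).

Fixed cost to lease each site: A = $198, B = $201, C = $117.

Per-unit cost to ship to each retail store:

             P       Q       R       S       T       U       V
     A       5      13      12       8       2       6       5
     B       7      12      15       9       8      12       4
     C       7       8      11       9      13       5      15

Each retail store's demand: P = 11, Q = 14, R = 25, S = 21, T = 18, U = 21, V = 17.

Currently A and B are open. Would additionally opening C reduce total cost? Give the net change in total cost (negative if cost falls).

No — net change +15 (cost rises by 15).

Current service cost with {A, B}: 921.
Adding C: each retail store re-picks its cheapest; new service cost 819, saving 102.
Extra fixed cost: 117. Net change = 117 − 102 = 15.
(Totals: 1320 → 1335.)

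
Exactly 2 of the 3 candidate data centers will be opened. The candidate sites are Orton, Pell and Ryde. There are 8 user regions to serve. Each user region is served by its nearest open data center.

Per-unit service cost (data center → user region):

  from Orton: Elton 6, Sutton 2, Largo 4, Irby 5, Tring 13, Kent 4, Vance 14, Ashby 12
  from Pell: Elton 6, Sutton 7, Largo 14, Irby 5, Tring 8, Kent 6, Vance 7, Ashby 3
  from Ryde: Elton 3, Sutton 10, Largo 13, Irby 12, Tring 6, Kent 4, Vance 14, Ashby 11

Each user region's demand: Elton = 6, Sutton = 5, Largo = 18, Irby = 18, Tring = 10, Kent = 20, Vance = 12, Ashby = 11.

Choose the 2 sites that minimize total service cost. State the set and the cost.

With exactly 2 open, each user region uses its cheapest among the chosen.
{Orton, Pell}: Elton→Orton 6·6=36, Sutton→Orton 2·5=10, Largo→Orton 4·18=72, Irby→Orton 5·18=90, Tring→Pell 8·10=80, Kent→Orton 4·20=80, Vance→Pell 7·12=84, Ashby→Pell 3·11=33. Service cost 485.
{Orton, Ryde}: service cost 619
{Pell, Ryde}: service cost 634
Among all 3 size-2 choices, {Orton, Pell} is lowest.

Choose Orton and Pell; total service cost 485.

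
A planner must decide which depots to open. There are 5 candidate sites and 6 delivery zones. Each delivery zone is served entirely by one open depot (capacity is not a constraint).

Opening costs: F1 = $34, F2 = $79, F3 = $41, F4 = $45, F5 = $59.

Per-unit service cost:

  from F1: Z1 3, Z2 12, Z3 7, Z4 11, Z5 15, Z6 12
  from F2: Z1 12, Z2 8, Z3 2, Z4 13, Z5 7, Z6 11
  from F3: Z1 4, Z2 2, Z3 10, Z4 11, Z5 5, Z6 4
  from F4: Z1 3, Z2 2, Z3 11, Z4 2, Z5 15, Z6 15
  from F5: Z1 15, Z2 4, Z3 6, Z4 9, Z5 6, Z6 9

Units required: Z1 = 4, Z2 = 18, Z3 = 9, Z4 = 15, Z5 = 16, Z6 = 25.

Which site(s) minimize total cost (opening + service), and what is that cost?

For any fixed open set, each delivery zone goes to its cheapest open site; total = fixed + service.
{F3, F4}: Z1→F4 3·4=12, Z2→F3 2·18=36, Z3→F3 10·9=90, Z4→F4 2·15=30, Z5→F3 5·16=80, Z6→F3 4·25=100. Service 348; fixed 86; total 434.
{F1, F3, F4}: Z1→F1 3·4=12, Z2→F3 2·18=36, Z3→F1 7·9=63, Z4→F4 2·15=30, Z5→F3 5·16=80, Z6→F3 4·25=100. Service 321; fixed 120; total 441.
{F2, F3, F4}: service 276 + fixed 165 = 441
{F1, F2, F3, F4, F5}: Z1→F1 3·4=12, Z2→F3 2·18=36, Z3→F2 2·9=18, Z4→F4 2·15=30, Z5→F3 5·16=80, Z6→F3 4·25=100. Service 276; fixed 258; total 534.
No other subset beats 434.

Open F3 and F4; minimum total cost 434.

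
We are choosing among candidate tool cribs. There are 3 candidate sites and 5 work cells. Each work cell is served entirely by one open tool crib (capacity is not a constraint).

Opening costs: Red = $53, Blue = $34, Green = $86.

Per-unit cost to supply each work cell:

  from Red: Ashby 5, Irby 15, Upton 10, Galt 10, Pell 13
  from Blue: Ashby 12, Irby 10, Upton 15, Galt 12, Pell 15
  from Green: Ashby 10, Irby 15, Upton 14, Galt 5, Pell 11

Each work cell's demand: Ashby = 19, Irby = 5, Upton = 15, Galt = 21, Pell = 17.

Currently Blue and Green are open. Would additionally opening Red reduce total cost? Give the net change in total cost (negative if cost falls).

Current service cost with {Blue, Green}: 742.
Adding Red: each work cell re-picks its cheapest; new service cost 587, saving 155.
Extra fixed cost: 53. Net change = 53 − 155 = -102.
(Totals: 862 → 760.)

Yes — net change −102 (cost falls by 102).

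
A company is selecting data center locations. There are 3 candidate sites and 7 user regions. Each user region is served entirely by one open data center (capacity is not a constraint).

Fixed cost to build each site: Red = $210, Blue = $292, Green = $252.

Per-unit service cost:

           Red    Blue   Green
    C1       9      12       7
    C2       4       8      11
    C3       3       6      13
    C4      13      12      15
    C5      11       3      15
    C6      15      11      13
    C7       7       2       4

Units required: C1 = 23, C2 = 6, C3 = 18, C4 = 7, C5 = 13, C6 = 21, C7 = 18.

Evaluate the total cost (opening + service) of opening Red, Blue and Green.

Total cost: 1383

Each user region is assigned to its cheapest site among the open ones.
{Red, Blue, Green}: C1→Green 7·23=161, C2→Red 4·6=24, C3→Red 3·18=54, C4→Blue 12·7=84, C5→Blue 3·13=39, C6→Blue 11·21=231, C7→Blue 2·18=36. Service 629; fixed 754; total 1383.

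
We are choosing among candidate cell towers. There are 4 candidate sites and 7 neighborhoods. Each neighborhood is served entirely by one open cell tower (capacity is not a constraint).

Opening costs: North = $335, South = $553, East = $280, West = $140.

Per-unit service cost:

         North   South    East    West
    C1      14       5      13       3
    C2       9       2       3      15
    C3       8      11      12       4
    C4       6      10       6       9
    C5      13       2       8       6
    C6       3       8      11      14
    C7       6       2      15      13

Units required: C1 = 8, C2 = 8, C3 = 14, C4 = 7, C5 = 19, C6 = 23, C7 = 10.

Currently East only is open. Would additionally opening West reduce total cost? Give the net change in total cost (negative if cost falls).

Yes — net change −110 (cost falls by 110).

Current service cost with {East}: 893.
Adding West: each neighborhood re-picks its cheapest; new service cost 643, saving 250.
Extra fixed cost: 140. Net change = 140 − 250 = -110.
(Totals: 1173 → 1063.)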